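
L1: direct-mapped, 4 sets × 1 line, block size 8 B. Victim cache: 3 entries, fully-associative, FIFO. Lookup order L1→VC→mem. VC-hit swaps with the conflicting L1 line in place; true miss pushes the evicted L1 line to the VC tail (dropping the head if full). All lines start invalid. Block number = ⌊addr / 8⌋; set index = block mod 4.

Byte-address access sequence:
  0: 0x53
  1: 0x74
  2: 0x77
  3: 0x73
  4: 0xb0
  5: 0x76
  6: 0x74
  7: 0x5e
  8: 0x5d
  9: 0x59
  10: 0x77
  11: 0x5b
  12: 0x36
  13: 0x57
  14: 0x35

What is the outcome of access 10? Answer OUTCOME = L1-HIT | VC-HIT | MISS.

  [0] addr=0x53 blk=10 s=2: MISS | VC []
  [1] addr=0x74 blk=14 s=2: MISS | VC [10]
  [2] addr=0x77 blk=14 s=2: L1-HIT | VC [10]
  [3] addr=0x73 blk=14 s=2: L1-HIT | VC [10]
  [4] addr=0xb0 blk=22 s=2: MISS | VC [10, 14]
  [5] addr=0x76 blk=14 s=2: VC-HIT | VC [10, 22]
  [6] addr=0x74 blk=14 s=2: L1-HIT | VC [10, 22]
  [7] addr=0x5e blk=11 s=3: MISS | VC [10, 22]
  [8] addr=0x5d blk=11 s=3: L1-HIT | VC [10, 22]
  [9] addr=0x59 blk=11 s=3: L1-HIT | VC [10, 22]
  [10] addr=0x77 blk=14 s=2: L1-HIT | VC [10, 22]
  [11] addr=0x5b blk=11 s=3: L1-HIT | VC [10, 22]
  [12] addr=0x36 blk=6 s=2: MISS | VC [10, 22, 14]
  [13] addr=0x57 blk=10 s=2: VC-HIT | VC [6, 22, 14]
  [14] addr=0x35 blk=6 s=2: VC-HIT | VC [10, 22, 14]

OUTCOME = L1-HIT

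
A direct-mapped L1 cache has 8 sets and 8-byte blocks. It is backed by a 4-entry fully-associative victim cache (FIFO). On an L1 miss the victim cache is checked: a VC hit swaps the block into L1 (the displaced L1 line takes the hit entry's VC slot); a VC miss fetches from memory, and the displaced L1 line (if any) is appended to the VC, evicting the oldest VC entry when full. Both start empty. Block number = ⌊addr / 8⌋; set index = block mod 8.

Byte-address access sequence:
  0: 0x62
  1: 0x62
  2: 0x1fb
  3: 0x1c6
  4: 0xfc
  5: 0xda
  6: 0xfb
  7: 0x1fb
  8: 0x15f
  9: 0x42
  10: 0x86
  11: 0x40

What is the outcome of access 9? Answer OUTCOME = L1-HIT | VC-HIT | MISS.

#0 0x62→b12/s4 MISS; vc=[]
#1 0x62→b12/s4 L1-HIT; vc=[]
#2 0x1fb→b63/s7 MISS; vc=[]
#3 0x1c6→b56/s0 MISS; vc=[]
#4 0xfc→b31/s7 MISS; vc=[63]
#5 0xda→b27/s3 MISS; vc=[63]
#6 0xfb→b31/s7 L1-HIT; vc=[63]
#7 0x1fb→b63/s7 VC-HIT; vc=[31]
#8 0x15f→b43/s3 MISS; vc=[31,27]
#9 0x42→b8/s0 MISS; vc=[31,27,56]
#10 0x86→b16/s0 MISS; vc=[31,27,56,8]
#11 0x40→b8/s0 VC-HIT; vc=[31,27,56,16]

OUTCOME = MISS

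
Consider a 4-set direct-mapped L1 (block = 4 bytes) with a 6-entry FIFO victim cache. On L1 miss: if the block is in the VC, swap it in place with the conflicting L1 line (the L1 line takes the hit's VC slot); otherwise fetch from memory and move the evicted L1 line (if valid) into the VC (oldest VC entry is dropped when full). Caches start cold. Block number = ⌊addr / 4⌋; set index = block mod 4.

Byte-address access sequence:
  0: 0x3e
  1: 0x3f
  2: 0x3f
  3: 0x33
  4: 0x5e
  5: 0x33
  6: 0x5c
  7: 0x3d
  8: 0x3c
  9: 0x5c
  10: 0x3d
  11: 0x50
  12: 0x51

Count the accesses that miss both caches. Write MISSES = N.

0: 0x3e (blk 15, set 3) → MISS  vc=[]
1: 0x3f (blk 15, set 3) → L1-HIT  vc=[]
2: 0x3f (blk 15, set 3) → L1-HIT  vc=[]
3: 0x33 (blk 12, set 0) → MISS  vc=[]
4: 0x5e (blk 23, set 3) → MISS  vc=[15]
5: 0x33 (blk 12, set 0) → L1-HIT  vc=[15]
6: 0x5c (blk 23, set 3) → L1-HIT  vc=[15]
7: 0x3d (blk 15, set 3) → VC-HIT  vc=[23]
8: 0x3c (blk 15, set 3) → L1-HIT  vc=[23]
9: 0x5c (blk 23, set 3) → VC-HIT  vc=[15]
10: 0x3d (blk 15, set 3) → VC-HIT  vc=[23]
11: 0x50 (blk 20, set 0) → MISS  vc=[23, 12]
12: 0x51 (blk 20, set 0) → L1-HIT  vc=[23, 12]

MISSES = 4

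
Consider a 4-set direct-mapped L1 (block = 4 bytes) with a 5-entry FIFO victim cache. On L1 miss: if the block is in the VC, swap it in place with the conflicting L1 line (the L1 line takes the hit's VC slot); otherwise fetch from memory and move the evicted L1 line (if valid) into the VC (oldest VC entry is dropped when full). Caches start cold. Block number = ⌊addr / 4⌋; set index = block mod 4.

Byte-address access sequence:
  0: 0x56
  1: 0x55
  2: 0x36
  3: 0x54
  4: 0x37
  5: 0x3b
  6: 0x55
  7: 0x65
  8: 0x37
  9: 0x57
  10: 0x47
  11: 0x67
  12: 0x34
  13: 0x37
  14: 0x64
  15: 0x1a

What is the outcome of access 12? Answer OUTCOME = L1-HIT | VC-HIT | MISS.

0: 0x56 (blk 21, set 1) → MISS  vc=[]
1: 0x55 (blk 21, set 1) → L1-HIT  vc=[]
2: 0x36 (blk 13, set 1) → MISS  vc=[21]
3: 0x54 (blk 21, set 1) → VC-HIT  vc=[13]
4: 0x37 (blk 13, set 1) → VC-HIT  vc=[21]
5: 0x3b (blk 14, set 2) → MISS  vc=[21]
6: 0x55 (blk 21, set 1) → VC-HIT  vc=[13]
7: 0x65 (blk 25, set 1) → MISS  vc=[13, 21]
8: 0x37 (blk 13, set 1) → VC-HIT  vc=[25, 21]
9: 0x57 (blk 21, set 1) → VC-HIT  vc=[25, 13]
10: 0x47 (blk 17, set 1) → MISS  vc=[25, 13, 21]
11: 0x67 (blk 25, set 1) → VC-HIT  vc=[17, 13, 21]
12: 0x34 (blk 13, set 1) → VC-HIT  vc=[17, 25, 21]
13: 0x37 (blk 13, set 1) → L1-HIT  vc=[17, 25, 21]
14: 0x64 (blk 25, set 1) → VC-HIT  vc=[17, 13, 21]
15: 0x1a (blk 6, set 2) → MISS  vc=[17, 13, 21, 14]

OUTCOME = VC-HIT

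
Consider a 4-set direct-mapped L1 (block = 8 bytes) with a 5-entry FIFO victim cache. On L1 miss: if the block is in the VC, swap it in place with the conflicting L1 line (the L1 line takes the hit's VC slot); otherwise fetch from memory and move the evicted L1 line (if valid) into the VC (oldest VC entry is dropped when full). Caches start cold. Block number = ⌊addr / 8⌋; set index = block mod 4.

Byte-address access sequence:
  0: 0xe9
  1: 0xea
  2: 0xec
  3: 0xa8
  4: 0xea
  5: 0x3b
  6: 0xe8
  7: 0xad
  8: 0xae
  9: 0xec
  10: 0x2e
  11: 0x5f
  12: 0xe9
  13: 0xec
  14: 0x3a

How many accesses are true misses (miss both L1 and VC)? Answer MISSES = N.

  [0] addr=0xe9 blk=29 s=1: MISS | VC []
  [1] addr=0xea blk=29 s=1: L1-HIT | VC []
  [2] addr=0xec blk=29 s=1: L1-HIT | VC []
  [3] addr=0xa8 blk=21 s=1: MISS | VC [29]
  [4] addr=0xea blk=29 s=1: VC-HIT | VC [21]
  [5] addr=0x3b blk=7 s=3: MISS | VC [21]
  [6] addr=0xe8 blk=29 s=1: L1-HIT | VC [21]
  [7] addr=0xad blk=21 s=1: VC-HIT | VC [29]
  [8] addr=0xae blk=21 s=1: L1-HIT | VC [29]
  [9] addr=0xec blk=29 s=1: VC-HIT | VC [21]
  [10] addr=0x2e blk=5 s=1: MISS | VC [21, 29]
  [11] addr=0x5f blk=11 s=3: MISS | VC [21, 29, 7]
  [12] addr=0xe9 blk=29 s=1: VC-HIT | VC [21, 5, 7]
  [13] addr=0xec blk=29 s=1: L1-HIT | VC [21, 5, 7]
  [14] addr=0x3a blk=7 s=3: VC-HIT | VC [21, 5, 11]

MISSES = 5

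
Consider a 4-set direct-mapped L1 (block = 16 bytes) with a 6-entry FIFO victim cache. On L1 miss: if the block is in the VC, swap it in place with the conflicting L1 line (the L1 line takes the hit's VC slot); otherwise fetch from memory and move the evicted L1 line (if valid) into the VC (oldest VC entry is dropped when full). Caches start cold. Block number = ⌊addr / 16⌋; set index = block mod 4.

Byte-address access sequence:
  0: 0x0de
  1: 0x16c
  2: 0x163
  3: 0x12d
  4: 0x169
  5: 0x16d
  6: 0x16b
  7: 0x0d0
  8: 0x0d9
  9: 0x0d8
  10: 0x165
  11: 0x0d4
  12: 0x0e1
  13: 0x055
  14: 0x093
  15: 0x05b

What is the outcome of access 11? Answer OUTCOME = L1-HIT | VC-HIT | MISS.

OUTCOME = L1-HIT

  [0] addr=0xde blk=13 s=1: MISS | VC []
  [1] addr=0x16c blk=22 s=2: MISS | VC []
  [2] addr=0x163 blk=22 s=2: L1-HIT | VC []
  [3] addr=0x12d blk=18 s=2: MISS | VC [22]
  [4] addr=0x169 blk=22 s=2: VC-HIT | VC [18]
  [5] addr=0x16d blk=22 s=2: L1-HIT | VC [18]
  [6] addr=0x16b blk=22 s=2: L1-HIT | VC [18]
  [7] addr=0xd0 blk=13 s=1: L1-HIT | VC [18]
  [8] addr=0xd9 blk=13 s=1: L1-HIT | VC [18]
  [9] addr=0xd8 blk=13 s=1: L1-HIT | VC [18]
  [10] addr=0x165 blk=22 s=2: L1-HIT | VC [18]
  [11] addr=0xd4 blk=13 s=1: L1-HIT | VC [18]
  [12] addr=0xe1 blk=14 s=2: MISS | VC [18, 22]
  [13] addr=0x55 blk=5 s=1: MISS | VC [18, 22, 13]
  [14] addr=0x93 blk=9 s=1: MISS | VC [18, 22, 13, 5]
  [15] addr=0x5b blk=5 s=1: VC-HIT | VC [18, 22, 13, 9]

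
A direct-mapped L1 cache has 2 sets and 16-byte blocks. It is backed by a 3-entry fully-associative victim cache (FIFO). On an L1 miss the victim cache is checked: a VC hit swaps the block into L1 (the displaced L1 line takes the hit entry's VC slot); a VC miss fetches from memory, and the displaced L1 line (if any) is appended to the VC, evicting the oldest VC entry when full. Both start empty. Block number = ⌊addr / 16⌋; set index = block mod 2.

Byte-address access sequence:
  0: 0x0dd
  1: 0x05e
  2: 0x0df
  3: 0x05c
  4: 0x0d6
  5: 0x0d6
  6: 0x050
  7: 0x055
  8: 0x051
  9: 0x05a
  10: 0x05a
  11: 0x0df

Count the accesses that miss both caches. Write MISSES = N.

#0 0xdd→b13/s1 MISS; vc=[]
#1 0x5e→b5/s1 MISS; vc=[13]
#2 0xdf→b13/s1 VC-HIT; vc=[5]
#3 0x5c→b5/s1 VC-HIT; vc=[13]
#4 0xd6→b13/s1 VC-HIT; vc=[5]
#5 0xd6→b13/s1 L1-HIT; vc=[5]
#6 0x50→b5/s1 VC-HIT; vc=[13]
#7 0x55→b5/s1 L1-HIT; vc=[13]
#8 0x51→b5/s1 L1-HIT; vc=[13]
#9 0x5a→b5/s1 L1-HIT; vc=[13]
#10 0x5a→b5/s1 L1-HIT; vc=[13]
#11 0xdf→b13/s1 VC-HIT; vc=[5]

MISSES = 2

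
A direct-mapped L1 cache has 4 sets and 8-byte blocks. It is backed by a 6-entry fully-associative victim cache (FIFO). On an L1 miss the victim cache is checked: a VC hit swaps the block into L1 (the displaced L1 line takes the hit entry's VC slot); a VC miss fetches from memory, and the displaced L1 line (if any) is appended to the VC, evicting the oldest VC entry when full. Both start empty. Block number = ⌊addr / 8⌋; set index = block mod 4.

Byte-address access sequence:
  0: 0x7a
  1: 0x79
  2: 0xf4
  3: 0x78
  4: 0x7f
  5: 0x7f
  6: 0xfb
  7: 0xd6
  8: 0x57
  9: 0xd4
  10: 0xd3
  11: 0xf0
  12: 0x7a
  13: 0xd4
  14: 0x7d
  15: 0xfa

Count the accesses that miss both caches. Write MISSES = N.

MISSES = 5

  [0] addr=0x7a blk=15 s=3: MISS | VC []
  [1] addr=0x79 blk=15 s=3: L1-HIT | VC []
  [2] addr=0xf4 blk=30 s=2: MISS | VC []
  [3] addr=0x78 blk=15 s=3: L1-HIT | VC []
  [4] addr=0x7f blk=15 s=3: L1-HIT | VC []
  [5] addr=0x7f blk=15 s=3: L1-HIT | VC []
  [6] addr=0xfb blk=31 s=3: MISS | VC [15]
  [7] addr=0xd6 blk=26 s=2: MISS | VC [15, 30]
  [8] addr=0x57 blk=10 s=2: MISS | VC [15, 30, 26]
  [9] addr=0xd4 blk=26 s=2: VC-HIT | VC [15, 30, 10]
  [10] addr=0xd3 blk=26 s=2: L1-HIT | VC [15, 30, 10]
  [11] addr=0xf0 blk=30 s=2: VC-HIT | VC [15, 26, 10]
  [12] addr=0x7a blk=15 s=3: VC-HIT | VC [31, 26, 10]
  [13] addr=0xd4 blk=26 s=2: VC-HIT | VC [31, 30, 10]
  [14] addr=0x7d blk=15 s=3: L1-HIT | VC [31, 30, 10]
  [15] addr=0xfa blk=31 s=3: VC-HIT | VC [15, 30, 10]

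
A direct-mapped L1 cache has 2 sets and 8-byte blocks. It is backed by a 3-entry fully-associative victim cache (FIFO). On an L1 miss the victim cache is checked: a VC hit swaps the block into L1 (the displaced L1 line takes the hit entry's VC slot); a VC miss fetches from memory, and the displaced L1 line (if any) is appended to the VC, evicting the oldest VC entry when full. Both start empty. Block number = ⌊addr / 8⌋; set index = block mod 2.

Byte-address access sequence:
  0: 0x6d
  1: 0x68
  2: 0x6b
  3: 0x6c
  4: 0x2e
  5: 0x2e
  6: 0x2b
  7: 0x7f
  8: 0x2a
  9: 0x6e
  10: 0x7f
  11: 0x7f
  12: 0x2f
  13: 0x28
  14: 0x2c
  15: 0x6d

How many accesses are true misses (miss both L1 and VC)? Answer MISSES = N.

MISSES = 3

  [0] addr=0x6d blk=13 s=1: MISS | VC []
  [1] addr=0x68 blk=13 s=1: L1-HIT | VC []
  [2] addr=0x6b blk=13 s=1: L1-HIT | VC []
  [3] addr=0x6c blk=13 s=1: L1-HIT | VC []
  [4] addr=0x2e blk=5 s=1: MISS | VC [13]
  [5] addr=0x2e blk=5 s=1: L1-HIT | VC [13]
  [6] addr=0x2b blk=5 s=1: L1-HIT | VC [13]
  [7] addr=0x7f blk=15 s=1: MISS | VC [13, 5]
  [8] addr=0x2a blk=5 s=1: VC-HIT | VC [13, 15]
  [9] addr=0x6e blk=13 s=1: VC-HIT | VC [5, 15]
  [10] addr=0x7f blk=15 s=1: VC-HIT | VC [5, 13]
  [11] addr=0x7f blk=15 s=1: L1-HIT | VC [5, 13]
  [12] addr=0x2f blk=5 s=1: VC-HIT | VC [15, 13]
  [13] addr=0x28 blk=5 s=1: L1-HIT | VC [15, 13]
  [14] addr=0x2c blk=5 s=1: L1-HIT | VC [15, 13]
  [15] addr=0x6d blk=13 s=1: VC-HIT | VC [15, 5]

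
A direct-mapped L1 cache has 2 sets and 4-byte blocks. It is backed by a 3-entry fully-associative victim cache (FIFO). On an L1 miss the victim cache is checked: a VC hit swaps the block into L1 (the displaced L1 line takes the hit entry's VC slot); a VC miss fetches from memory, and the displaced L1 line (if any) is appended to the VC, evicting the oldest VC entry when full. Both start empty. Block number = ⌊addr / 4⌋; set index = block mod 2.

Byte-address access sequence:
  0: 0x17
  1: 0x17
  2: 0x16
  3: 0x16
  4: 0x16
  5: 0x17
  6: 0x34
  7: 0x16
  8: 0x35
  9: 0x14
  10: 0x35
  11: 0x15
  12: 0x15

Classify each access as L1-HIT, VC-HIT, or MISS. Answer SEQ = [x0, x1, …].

SEQ = [MISS, L1-HIT, L1-HIT, L1-HIT, L1-HIT, L1-HIT, MISS, VC-HIT, VC-HIT, VC-HIT, VC-HIT, VC-HIT, L1-HIT]

#0 0x17→b5/s1 MISS; vc=[]
#1 0x17→b5/s1 L1-HIT; vc=[]
#2 0x16→b5/s1 L1-HIT; vc=[]
#3 0x16→b5/s1 L1-HIT; vc=[]
#4 0x16→b5/s1 L1-HIT; vc=[]
#5 0x17→b5/s1 L1-HIT; vc=[]
#6 0x34→b13/s1 MISS; vc=[5]
#7 0x16→b5/s1 VC-HIT; vc=[13]
#8 0x35→b13/s1 VC-HIT; vc=[5]
#9 0x14→b5/s1 VC-HIT; vc=[13]
#10 0x35→b13/s1 VC-HIT; vc=[5]
#11 0x15→b5/s1 VC-HIT; vc=[13]
#12 0x15→b5/s1 L1-HIT; vc=[13]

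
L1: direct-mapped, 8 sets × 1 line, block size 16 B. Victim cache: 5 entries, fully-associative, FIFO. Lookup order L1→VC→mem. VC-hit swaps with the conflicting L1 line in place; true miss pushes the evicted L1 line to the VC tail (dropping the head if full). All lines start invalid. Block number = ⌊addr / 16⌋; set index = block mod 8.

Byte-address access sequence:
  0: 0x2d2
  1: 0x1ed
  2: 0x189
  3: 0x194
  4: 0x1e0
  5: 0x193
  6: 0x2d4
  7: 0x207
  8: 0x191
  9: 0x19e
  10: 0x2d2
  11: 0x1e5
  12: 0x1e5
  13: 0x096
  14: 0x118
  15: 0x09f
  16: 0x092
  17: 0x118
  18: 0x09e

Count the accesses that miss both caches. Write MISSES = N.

MISSES = 7

  [0] addr=0x2d2 blk=45 s=5: MISS | VC []
  [1] addr=0x1ed blk=30 s=6: MISS | VC []
  [2] addr=0x189 blk=24 s=0: MISS | VC []
  [3] addr=0x194 blk=25 s=1: MISS | VC []
  [4] addr=0x1e0 blk=30 s=6: L1-HIT | VC []
  [5] addr=0x193 blk=25 s=1: L1-HIT | VC []
  [6] addr=0x2d4 blk=45 s=5: L1-HIT | VC []
  [7] addr=0x207 blk=32 s=0: MISS | VC [24]
  [8] addr=0x191 blk=25 s=1: L1-HIT | VC [24]
  [9] addr=0x19e blk=25 s=1: L1-HIT | VC [24]
  [10] addr=0x2d2 blk=45 s=5: L1-HIT | VC [24]
  [11] addr=0x1e5 blk=30 s=6: L1-HIT | VC [24]
  [12] addr=0x1e5 blk=30 s=6: L1-HIT | VC [24]
  [13] addr=0x96 blk=9 s=1: MISS | VC [24, 25]
  [14] addr=0x118 blk=17 s=1: MISS | VC [24, 25, 9]
  [15] addr=0x9f blk=9 s=1: VC-HIT | VC [24, 25, 17]
  [16] addr=0x92 blk=9 s=1: L1-HIT | VC [24, 25, 17]
  [17] addr=0x118 blk=17 s=1: VC-HIT | VC [24, 25, 9]
  [18] addr=0x9e blk=9 s=1: VC-HIT | VC [24, 25, 17]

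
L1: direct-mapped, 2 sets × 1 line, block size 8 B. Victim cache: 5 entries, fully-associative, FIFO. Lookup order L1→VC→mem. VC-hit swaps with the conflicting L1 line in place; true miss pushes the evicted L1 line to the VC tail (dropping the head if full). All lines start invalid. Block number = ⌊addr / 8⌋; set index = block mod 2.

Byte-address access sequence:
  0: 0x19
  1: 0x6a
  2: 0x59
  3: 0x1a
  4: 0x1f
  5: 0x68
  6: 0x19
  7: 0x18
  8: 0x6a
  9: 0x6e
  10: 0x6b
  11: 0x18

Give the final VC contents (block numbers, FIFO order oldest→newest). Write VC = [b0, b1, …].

VC = [11, 13]

#0 0x19→b3/s1 MISS; vc=[]
#1 0x6a→b13/s1 MISS; vc=[3]
#2 0x59→b11/s1 MISS; vc=[3,13]
#3 0x1a→b3/s1 VC-HIT; vc=[11,13]
#4 0x1f→b3/s1 L1-HIT; vc=[11,13]
#5 0x68→b13/s1 VC-HIT; vc=[11,3]
#6 0x19→b3/s1 VC-HIT; vc=[11,13]
#7 0x18→b3/s1 L1-HIT; vc=[11,13]
#8 0x6a→b13/s1 VC-HIT; vc=[11,3]
#9 0x6e→b13/s1 L1-HIT; vc=[11,3]
#10 0x6b→b13/s1 L1-HIT; vc=[11,3]
#11 0x18→b3/s1 VC-HIT; vc=[11,13]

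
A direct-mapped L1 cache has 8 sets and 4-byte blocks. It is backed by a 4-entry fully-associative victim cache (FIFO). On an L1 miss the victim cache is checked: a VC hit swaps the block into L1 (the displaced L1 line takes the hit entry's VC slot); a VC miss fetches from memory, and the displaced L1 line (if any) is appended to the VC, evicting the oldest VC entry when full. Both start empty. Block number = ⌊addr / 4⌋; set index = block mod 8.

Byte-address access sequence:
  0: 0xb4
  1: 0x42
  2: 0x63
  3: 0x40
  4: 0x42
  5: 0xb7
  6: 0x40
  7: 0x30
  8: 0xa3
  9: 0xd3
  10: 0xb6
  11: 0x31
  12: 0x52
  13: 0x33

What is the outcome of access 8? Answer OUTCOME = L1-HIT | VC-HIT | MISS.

0: 0xb4 (blk 45, set 5) → MISS  vc=[]
1: 0x42 (blk 16, set 0) → MISS  vc=[]
2: 0x63 (blk 24, set 0) → MISS  vc=[16]
3: 0x40 (blk 16, set 0) → VC-HIT  vc=[24]
4: 0x42 (blk 16, set 0) → L1-HIT  vc=[24]
5: 0xb7 (blk 45, set 5) → L1-HIT  vc=[24]
6: 0x40 (blk 16, set 0) → L1-HIT  vc=[24]
7: 0x30 (blk 12, set 4) → MISS  vc=[24]
8: 0xa3 (blk 40, set 0) → MISS  vc=[24, 16]
9: 0xd3 (blk 52, set 4) → MISS  vc=[24, 16, 12]
10: 0xb6 (blk 45, set 5) → L1-HIT  vc=[24, 16, 12]
11: 0x31 (blk 12, set 4) → VC-HIT  vc=[24, 16, 52]
12: 0x52 (blk 20, set 4) → MISS  vc=[24, 16, 52, 12]
13: 0x33 (blk 12, set 4) → VC-HIT  vc=[24, 16, 52, 20]

OUTCOME = MISS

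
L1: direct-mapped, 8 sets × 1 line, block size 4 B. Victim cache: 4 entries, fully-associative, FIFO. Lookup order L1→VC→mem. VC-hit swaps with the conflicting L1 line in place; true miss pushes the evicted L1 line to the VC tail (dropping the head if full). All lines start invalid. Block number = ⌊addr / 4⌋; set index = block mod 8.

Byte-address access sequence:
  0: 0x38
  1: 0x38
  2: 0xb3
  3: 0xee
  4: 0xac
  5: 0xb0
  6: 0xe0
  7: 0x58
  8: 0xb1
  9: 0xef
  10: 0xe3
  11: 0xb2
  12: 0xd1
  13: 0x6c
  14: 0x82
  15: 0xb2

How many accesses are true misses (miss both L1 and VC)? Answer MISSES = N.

MISSES = 9

#0 0x38→b14/s6 MISS; vc=[]
#1 0x38→b14/s6 L1-HIT; vc=[]
#2 0xb3→b44/s4 MISS; vc=[]
#3 0xee→b59/s3 MISS; vc=[]
#4 0xac→b43/s3 MISS; vc=[59]
#5 0xb0→b44/s4 L1-HIT; vc=[59]
#6 0xe0→b56/s0 MISS; vc=[59]
#7 0x58→b22/s6 MISS; vc=[59,14]
#8 0xb1→b44/s4 L1-HIT; vc=[59,14]
#9 0xef→b59/s3 VC-HIT; vc=[43,14]
#10 0xe3→b56/s0 L1-HIT; vc=[43,14]
#11 0xb2→b44/s4 L1-HIT; vc=[43,14]
#12 0xd1→b52/s4 MISS; vc=[43,14,44]
#13 0x6c→b27/s3 MISS; vc=[43,14,44,59]
#14 0x82→b32/s0 MISS; vc=[14,44,59,56]
#15 0xb2→b44/s4 VC-HIT; vc=[14,52,59,56]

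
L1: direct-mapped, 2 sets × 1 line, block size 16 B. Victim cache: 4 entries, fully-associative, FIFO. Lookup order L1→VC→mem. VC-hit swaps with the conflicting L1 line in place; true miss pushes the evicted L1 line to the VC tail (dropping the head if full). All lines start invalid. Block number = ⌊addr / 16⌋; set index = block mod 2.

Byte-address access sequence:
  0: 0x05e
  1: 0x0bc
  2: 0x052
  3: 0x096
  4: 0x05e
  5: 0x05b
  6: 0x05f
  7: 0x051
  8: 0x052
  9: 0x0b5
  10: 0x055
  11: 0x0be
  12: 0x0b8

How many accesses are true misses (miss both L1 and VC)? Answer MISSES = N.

MISSES = 3

#0 0x5e→b5/s1 MISS; vc=[]
#1 0xbc→b11/s1 MISS; vc=[5]
#2 0x52→b5/s1 VC-HIT; vc=[11]
#3 0x96→b9/s1 MISS; vc=[11,5]
#4 0x5e→b5/s1 VC-HIT; vc=[11,9]
#5 0x5b→b5/s1 L1-HIT; vc=[11,9]
#6 0x5f→b5/s1 L1-HIT; vc=[11,9]
#7 0x51→b5/s1 L1-HIT; vc=[11,9]
#8 0x52→b5/s1 L1-HIT; vc=[11,9]
#9 0xb5→b11/s1 VC-HIT; vc=[5,9]
#10 0x55→b5/s1 VC-HIT; vc=[11,9]
#11 0xbe→b11/s1 VC-HIT; vc=[5,9]
#12 0xb8→b11/s1 L1-HIT; vc=[5,9]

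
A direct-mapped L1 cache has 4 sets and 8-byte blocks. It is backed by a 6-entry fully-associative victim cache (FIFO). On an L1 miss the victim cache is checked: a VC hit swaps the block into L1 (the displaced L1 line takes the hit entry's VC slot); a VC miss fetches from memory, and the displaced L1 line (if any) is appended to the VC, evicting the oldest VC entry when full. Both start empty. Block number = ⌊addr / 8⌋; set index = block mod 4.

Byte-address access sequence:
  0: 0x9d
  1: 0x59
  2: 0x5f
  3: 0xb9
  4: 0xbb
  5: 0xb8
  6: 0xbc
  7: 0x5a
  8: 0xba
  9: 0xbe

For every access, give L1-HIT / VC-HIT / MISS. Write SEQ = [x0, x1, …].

SEQ = [MISS, MISS, L1-HIT, MISS, L1-HIT, L1-HIT, L1-HIT, VC-HIT, VC-HIT, L1-HIT]

  [0] addr=0x9d blk=19 s=3: MISS | VC []
  [1] addr=0x59 blk=11 s=3: MISS | VC [19]
  [2] addr=0x5f blk=11 s=3: L1-HIT | VC [19]
  [3] addr=0xb9 blk=23 s=3: MISS | VC [19, 11]
  [4] addr=0xbb blk=23 s=3: L1-HIT | VC [19, 11]
  [5] addr=0xb8 blk=23 s=3: L1-HIT | VC [19, 11]
  [6] addr=0xbc blk=23 s=3: L1-HIT | VC [19, 11]
  [7] addr=0x5a blk=11 s=3: VC-HIT | VC [19, 23]
  [8] addr=0xba blk=23 s=3: VC-HIT | VC [19, 11]
  [9] addr=0xbe blk=23 s=3: L1-HIT | VC [19, 11]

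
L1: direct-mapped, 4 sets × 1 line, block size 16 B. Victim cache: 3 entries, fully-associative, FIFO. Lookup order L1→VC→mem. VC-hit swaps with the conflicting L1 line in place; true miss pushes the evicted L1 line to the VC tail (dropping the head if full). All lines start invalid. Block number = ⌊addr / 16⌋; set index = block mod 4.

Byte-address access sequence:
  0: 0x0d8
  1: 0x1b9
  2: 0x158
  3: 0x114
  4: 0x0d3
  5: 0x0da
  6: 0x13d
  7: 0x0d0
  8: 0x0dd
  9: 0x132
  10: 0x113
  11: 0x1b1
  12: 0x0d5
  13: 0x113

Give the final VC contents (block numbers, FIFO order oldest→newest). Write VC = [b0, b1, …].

  [0] addr=0xd8 blk=13 s=1: MISS | VC []
  [1] addr=0x1b9 blk=27 s=3: MISS | VC []
  [2] addr=0x158 blk=21 s=1: MISS | VC [13]
  [3] addr=0x114 blk=17 s=1: MISS | VC [13, 21]
  [4] addr=0xd3 blk=13 s=1: VC-HIT | VC [17, 21]
  [5] addr=0xda blk=13 s=1: L1-HIT | VC [17, 21]
  [6] addr=0x13d blk=19 s=3: MISS | VC [17, 21, 27]
  [7] addr=0xd0 blk=13 s=1: L1-HIT | VC [17, 21, 27]
  [8] addr=0xdd blk=13 s=1: L1-HIT | VC [17, 21, 27]
  [9] addr=0x132 blk=19 s=3: L1-HIT | VC [17, 21, 27]
  [10] addr=0x113 blk=17 s=1: VC-HIT | VC [13, 21, 27]
  [11] addr=0x1b1 blk=27 s=3: VC-HIT | VC [13, 21, 19]
  [12] addr=0xd5 blk=13 s=1: VC-HIT | VC [17, 21, 19]
  [13] addr=0x113 blk=17 s=1: VC-HIT | VC [13, 21, 19]

VC = [13, 21, 19]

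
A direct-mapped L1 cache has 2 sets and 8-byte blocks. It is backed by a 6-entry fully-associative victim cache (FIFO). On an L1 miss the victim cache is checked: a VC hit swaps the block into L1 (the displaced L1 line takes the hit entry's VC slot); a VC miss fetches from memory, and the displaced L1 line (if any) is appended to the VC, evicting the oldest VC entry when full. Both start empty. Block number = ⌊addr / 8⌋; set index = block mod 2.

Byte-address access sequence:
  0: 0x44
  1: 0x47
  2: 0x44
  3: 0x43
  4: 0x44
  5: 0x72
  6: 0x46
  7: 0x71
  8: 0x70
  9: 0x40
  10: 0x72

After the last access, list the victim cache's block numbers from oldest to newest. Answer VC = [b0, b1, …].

#0 0x44→b8/s0 MISS; vc=[]
#1 0x47→b8/s0 L1-HIT; vc=[]
#2 0x44→b8/s0 L1-HIT; vc=[]
#3 0x43→b8/s0 L1-HIT; vc=[]
#4 0x44→b8/s0 L1-HIT; vc=[]
#5 0x72→b14/s0 MISS; vc=[8]
#6 0x46→b8/s0 VC-HIT; vc=[14]
#7 0x71→b14/s0 VC-HIT; vc=[8]
#8 0x70→b14/s0 L1-HIT; vc=[8]
#9 0x40→b8/s0 VC-HIT; vc=[14]
#10 0x72→b14/s0 VC-HIT; vc=[8]

VC = [8]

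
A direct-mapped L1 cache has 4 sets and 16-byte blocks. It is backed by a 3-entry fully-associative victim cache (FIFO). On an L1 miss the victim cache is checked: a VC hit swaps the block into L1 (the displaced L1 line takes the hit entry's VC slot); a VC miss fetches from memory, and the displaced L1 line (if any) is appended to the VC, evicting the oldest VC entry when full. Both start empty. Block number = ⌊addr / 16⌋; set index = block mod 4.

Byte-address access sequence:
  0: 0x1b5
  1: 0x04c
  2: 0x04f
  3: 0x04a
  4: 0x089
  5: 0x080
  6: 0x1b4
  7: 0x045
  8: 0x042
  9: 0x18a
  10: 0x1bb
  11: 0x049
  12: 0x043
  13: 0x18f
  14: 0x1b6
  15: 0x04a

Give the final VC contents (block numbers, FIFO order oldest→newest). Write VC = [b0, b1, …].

#0 0x1b5→b27/s3 MISS; vc=[]
#1 0x4c→b4/s0 MISS; vc=[]
#2 0x4f→b4/s0 L1-HIT; vc=[]
#3 0x4a→b4/s0 L1-HIT; vc=[]
#4 0x89→b8/s0 MISS; vc=[4]
#5 0x80→b8/s0 L1-HIT; vc=[4]
#6 0x1b4→b27/s3 L1-HIT; vc=[4]
#7 0x45→b4/s0 VC-HIT; vc=[8]
#8 0x42→b4/s0 L1-HIT; vc=[8]
#9 0x18a→b24/s0 MISS; vc=[8,4]
#10 0x1bb→b27/s3 L1-HIT; vc=[8,4]
#11 0x49→b4/s0 VC-HIT; vc=[8,24]
#12 0x43→b4/s0 L1-HIT; vc=[8,24]
#13 0x18f→b24/s0 VC-HIT; vc=[8,4]
#14 0x1b6→b27/s3 L1-HIT; vc=[8,4]
#15 0x4a→b4/s0 VC-HIT; vc=[8,24]

VC = [8, 24]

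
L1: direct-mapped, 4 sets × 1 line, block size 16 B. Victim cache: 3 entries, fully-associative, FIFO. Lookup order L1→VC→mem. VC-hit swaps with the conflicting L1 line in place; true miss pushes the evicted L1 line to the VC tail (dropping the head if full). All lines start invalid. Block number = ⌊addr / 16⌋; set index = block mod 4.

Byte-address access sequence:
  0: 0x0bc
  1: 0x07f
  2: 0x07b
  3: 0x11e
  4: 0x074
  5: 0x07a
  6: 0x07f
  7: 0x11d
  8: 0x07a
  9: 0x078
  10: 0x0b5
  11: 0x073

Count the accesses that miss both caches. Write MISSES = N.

MISSES = 3

  [0] addr=0xbc blk=11 s=3: MISS | VC []
  [1] addr=0x7f blk=7 s=3: MISS | VC [11]
  [2] addr=0x7b blk=7 s=3: L1-HIT | VC [11]
  [3] addr=0x11e blk=17 s=1: MISS | VC [11]
  [4] addr=0x74 blk=7 s=3: L1-HIT | VC [11]
  [5] addr=0x7a blk=7 s=3: L1-HIT | VC [11]
  [6] addr=0x7f blk=7 s=3: L1-HIT | VC [11]
  [7] addr=0x11d blk=17 s=1: L1-HIT | VC [11]
  [8] addr=0x7a blk=7 s=3: L1-HIT | VC [11]
  [9] addr=0x78 blk=7 s=3: L1-HIT | VC [11]
  [10] addr=0xb5 blk=11 s=3: VC-HIT | VC [7]
  [11] addr=0x73 blk=7 s=3: VC-HIT | VC [11]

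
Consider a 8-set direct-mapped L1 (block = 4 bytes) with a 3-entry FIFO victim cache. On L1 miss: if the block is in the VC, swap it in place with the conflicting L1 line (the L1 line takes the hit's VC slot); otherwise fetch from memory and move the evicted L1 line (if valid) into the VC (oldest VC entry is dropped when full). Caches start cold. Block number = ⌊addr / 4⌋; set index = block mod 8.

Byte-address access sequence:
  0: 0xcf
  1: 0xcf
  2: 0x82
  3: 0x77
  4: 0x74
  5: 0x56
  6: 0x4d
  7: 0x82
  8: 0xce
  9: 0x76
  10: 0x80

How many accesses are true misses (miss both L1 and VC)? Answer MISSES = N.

  [0] addr=0xcf blk=51 s=3: MISS | VC []
  [1] addr=0xcf blk=51 s=3: L1-HIT | VC []
  [2] addr=0x82 blk=32 s=0: MISS | VC []
  [3] addr=0x77 blk=29 s=5: MISS | VC []
  [4] addr=0x74 blk=29 s=5: L1-HIT | VC []
  [5] addr=0x56 blk=21 s=5: MISS | VC [29]
  [6] addr=0x4d blk=19 s=3: MISS | VC [29, 51]
  [7] addr=0x82 blk=32 s=0: L1-HIT | VC [29, 51]
  [8] addr=0xce blk=51 s=3: VC-HIT | VC [29, 19]
  [9] addr=0x76 blk=29 s=5: VC-HIT | VC [21, 19]
  [10] addr=0x80 blk=32 s=0: L1-HIT | VC [21, 19]

MISSES = 5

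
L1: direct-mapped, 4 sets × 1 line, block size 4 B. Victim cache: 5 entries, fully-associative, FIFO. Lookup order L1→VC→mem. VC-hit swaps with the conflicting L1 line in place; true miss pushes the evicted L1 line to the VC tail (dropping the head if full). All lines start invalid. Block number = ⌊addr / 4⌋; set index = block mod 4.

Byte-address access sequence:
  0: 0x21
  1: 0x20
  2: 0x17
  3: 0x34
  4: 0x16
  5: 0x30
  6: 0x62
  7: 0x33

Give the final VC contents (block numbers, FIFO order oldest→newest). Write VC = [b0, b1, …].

VC = [13, 8, 24]

#0 0x21→b8/s0 MISS; vc=[]
#1 0x20→b8/s0 L1-HIT; vc=[]
#2 0x17→b5/s1 MISS; vc=[]
#3 0x34→b13/s1 MISS; vc=[5]
#4 0x16→b5/s1 VC-HIT; vc=[13]
#5 0x30→b12/s0 MISS; vc=[13,8]
#6 0x62→b24/s0 MISS; vc=[13,8,12]
#7 0x33→b12/s0 VC-HIT; vc=[13,8,24]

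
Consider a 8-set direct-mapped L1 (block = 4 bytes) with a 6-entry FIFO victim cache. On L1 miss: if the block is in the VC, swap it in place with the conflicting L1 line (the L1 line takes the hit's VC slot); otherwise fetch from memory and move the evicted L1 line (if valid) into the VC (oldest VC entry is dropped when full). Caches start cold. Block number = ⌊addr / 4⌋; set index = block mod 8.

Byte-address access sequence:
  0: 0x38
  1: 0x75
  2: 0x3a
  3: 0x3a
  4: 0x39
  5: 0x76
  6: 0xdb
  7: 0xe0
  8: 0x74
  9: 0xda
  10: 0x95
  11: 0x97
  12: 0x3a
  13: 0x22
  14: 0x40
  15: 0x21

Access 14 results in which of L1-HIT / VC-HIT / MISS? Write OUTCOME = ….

OUTCOME = MISS

  [0] addr=0x38 blk=14 s=6: MISS | VC []
  [1] addr=0x75 blk=29 s=5: MISS | VC []
  [2] addr=0x3a blk=14 s=6: L1-HIT | VC []
  [3] addr=0x3a blk=14 s=6: L1-HIT | VC []
  [4] addr=0x39 blk=14 s=6: L1-HIT | VC []
  [5] addr=0x76 blk=29 s=5: L1-HIT | VC []
  [6] addr=0xdb blk=54 s=6: MISS | VC [14]
  [7] addr=0xe0 blk=56 s=0: MISS | VC [14]
  [8] addr=0x74 blk=29 s=5: L1-HIT | VC [14]
  [9] addr=0xda blk=54 s=6: L1-HIT | VC [14]
  [10] addr=0x95 blk=37 s=5: MISS | VC [14, 29]
  [11] addr=0x97 blk=37 s=5: L1-HIT | VC [14, 29]
  [12] addr=0x3a blk=14 s=6: VC-HIT | VC [54, 29]
  [13] addr=0x22 blk=8 s=0: MISS | VC [54, 29, 56]
  [14] addr=0x40 blk=16 s=0: MISS | VC [54, 29, 56, 8]
  [15] addr=0x21 blk=8 s=0: VC-HIT | VC [54, 29, 56, 16]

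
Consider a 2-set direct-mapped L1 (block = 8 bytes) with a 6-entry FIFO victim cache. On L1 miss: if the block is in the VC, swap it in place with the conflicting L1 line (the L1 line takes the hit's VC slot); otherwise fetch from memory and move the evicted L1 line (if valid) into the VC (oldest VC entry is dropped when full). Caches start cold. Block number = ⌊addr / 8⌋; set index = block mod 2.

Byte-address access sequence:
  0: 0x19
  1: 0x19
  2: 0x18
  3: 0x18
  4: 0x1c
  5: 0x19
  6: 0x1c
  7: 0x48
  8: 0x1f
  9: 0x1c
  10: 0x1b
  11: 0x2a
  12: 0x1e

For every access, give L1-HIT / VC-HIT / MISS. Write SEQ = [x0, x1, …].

SEQ = [MISS, L1-HIT, L1-HIT, L1-HIT, L1-HIT, L1-HIT, L1-HIT, MISS, VC-HIT, L1-HIT, L1-HIT, MISS, VC-HIT]

0: 0x19 (blk 3, set 1) → MISS  vc=[]
1: 0x19 (blk 3, set 1) → L1-HIT  vc=[]
2: 0x18 (blk 3, set 1) → L1-HIT  vc=[]
3: 0x18 (blk 3, set 1) → L1-HIT  vc=[]
4: 0x1c (blk 3, set 1) → L1-HIT  vc=[]
5: 0x19 (blk 3, set 1) → L1-HIT  vc=[]
6: 0x1c (blk 3, set 1) → L1-HIT  vc=[]
7: 0x48 (blk 9, set 1) → MISS  vc=[3]
8: 0x1f (blk 3, set 1) → VC-HIT  vc=[9]
9: 0x1c (blk 3, set 1) → L1-HIT  vc=[9]
10: 0x1b (blk 3, set 1) → L1-HIT  vc=[9]
11: 0x2a (blk 5, set 1) → MISS  vc=[9, 3]
12: 0x1e (blk 3, set 1) → VC-HIT  vc=[9, 5]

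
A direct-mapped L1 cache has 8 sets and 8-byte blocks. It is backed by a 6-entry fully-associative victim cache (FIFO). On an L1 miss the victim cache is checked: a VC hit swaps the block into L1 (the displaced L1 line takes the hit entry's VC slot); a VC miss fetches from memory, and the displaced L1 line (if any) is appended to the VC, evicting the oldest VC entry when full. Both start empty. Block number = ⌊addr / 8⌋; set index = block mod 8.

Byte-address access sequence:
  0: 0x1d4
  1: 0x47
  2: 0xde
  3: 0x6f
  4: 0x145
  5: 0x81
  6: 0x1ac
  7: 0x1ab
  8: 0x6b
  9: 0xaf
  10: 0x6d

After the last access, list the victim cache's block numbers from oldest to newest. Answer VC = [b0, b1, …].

VC = [8, 40, 53, 21]

0: 0x1d4 (blk 58, set 2) → MISS  vc=[]
1: 0x47 (blk 8, set 0) → MISS  vc=[]
2: 0xde (blk 27, set 3) → MISS  vc=[]
3: 0x6f (blk 13, set 5) → MISS  vc=[]
4: 0x145 (blk 40, set 0) → MISS  vc=[8]
5: 0x81 (blk 16, set 0) → MISS  vc=[8, 40]
6: 0x1ac (blk 53, set 5) → MISS  vc=[8, 40, 13]
7: 0x1ab (blk 53, set 5) → L1-HIT  vc=[8, 40, 13]
8: 0x6b (blk 13, set 5) → VC-HIT  vc=[8, 40, 53]
9: 0xaf (blk 21, set 5) → MISS  vc=[8, 40, 53, 13]
10: 0x6d (blk 13, set 5) → VC-HIT  vc=[8, 40, 53, 21]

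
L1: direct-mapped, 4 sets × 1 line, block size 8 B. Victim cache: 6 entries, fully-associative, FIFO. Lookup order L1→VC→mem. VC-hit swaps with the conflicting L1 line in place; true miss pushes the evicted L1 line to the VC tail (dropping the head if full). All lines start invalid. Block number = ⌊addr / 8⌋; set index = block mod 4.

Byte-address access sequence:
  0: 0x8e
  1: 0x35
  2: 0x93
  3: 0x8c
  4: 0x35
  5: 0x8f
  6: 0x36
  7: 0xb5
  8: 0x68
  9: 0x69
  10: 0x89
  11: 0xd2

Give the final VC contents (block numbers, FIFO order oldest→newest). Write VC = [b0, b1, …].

VC = [18, 6, 13, 22]

#0 0x8e→b17/s1 MISS; vc=[]
#1 0x35→b6/s2 MISS; vc=[]
#2 0x93→b18/s2 MISS; vc=[6]
#3 0x8c→b17/s1 L1-HIT; vc=[6]
#4 0x35→b6/s2 VC-HIT; vc=[18]
#5 0x8f→b17/s1 L1-HIT; vc=[18]
#6 0x36→b6/s2 L1-HIT; vc=[18]
#7 0xb5→b22/s2 MISS; vc=[18,6]
#8 0x68→b13/s1 MISS; vc=[18,6,17]
#9 0x69→b13/s1 L1-HIT; vc=[18,6,17]
#10 0x89→b17/s1 VC-HIT; vc=[18,6,13]
#11 0xd2→b26/s2 MISS; vc=[18,6,13,22]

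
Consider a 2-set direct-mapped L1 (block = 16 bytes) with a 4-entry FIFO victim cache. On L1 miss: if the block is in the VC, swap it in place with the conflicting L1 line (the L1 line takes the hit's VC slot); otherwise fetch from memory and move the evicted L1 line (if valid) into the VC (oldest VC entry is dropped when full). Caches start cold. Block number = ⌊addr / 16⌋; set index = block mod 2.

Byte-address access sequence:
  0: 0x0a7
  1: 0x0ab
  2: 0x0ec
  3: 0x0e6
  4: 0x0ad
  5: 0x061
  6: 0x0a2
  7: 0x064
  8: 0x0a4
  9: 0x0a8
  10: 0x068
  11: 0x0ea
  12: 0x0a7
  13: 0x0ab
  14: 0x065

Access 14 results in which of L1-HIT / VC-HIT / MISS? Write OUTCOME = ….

OUTCOME = VC-HIT

#0 0xa7→b10/s0 MISS; vc=[]
#1 0xab→b10/s0 L1-HIT; vc=[]
#2 0xec→b14/s0 MISS; vc=[10]
#3 0xe6→b14/s0 L1-HIT; vc=[10]
#4 0xad→b10/s0 VC-HIT; vc=[14]
#5 0x61→b6/s0 MISS; vc=[14,10]
#6 0xa2→b10/s0 VC-HIT; vc=[14,6]
#7 0x64→b6/s0 VC-HIT; vc=[14,10]
#8 0xa4→b10/s0 VC-HIT; vc=[14,6]
#9 0xa8→b10/s0 L1-HIT; vc=[14,6]
#10 0x68→b6/s0 VC-HIT; vc=[14,10]
#11 0xea→b14/s0 VC-HIT; vc=[6,10]
#12 0xa7→b10/s0 VC-HIT; vc=[6,14]
#13 0xab→b10/s0 L1-HIT; vc=[6,14]
#14 0x65→b6/s0 VC-HIT; vc=[10,14]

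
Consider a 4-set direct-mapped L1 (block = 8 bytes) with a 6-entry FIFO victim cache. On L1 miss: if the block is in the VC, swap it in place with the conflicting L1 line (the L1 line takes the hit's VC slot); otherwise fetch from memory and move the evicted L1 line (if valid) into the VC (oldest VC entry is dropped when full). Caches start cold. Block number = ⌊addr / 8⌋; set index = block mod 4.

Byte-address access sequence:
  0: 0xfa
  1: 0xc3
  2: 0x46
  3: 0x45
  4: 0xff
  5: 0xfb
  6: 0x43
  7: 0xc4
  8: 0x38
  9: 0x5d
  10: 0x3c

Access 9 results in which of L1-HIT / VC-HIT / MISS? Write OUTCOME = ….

0: 0xfa (blk 31, set 3) → MISS  vc=[]
1: 0xc3 (blk 24, set 0) → MISS  vc=[]
2: 0x46 (blk 8, set 0) → MISS  vc=[24]
3: 0x45 (blk 8, set 0) → L1-HIT  vc=[24]
4: 0xff (blk 31, set 3) → L1-HIT  vc=[24]
5: 0xfb (blk 31, set 3) → L1-HIT  vc=[24]
6: 0x43 (blk 8, set 0) → L1-HIT  vc=[24]
7: 0xc4 (blk 24, set 0) → VC-HIT  vc=[8]
8: 0x38 (blk 7, set 3) → MISS  vc=[8, 31]
9: 0x5d (blk 11, set 3) → MISS  vc=[8, 31, 7]
10: 0x3c (blk 7, set 3) → VC-HIT  vc=[8, 31, 11]

OUTCOME = MISS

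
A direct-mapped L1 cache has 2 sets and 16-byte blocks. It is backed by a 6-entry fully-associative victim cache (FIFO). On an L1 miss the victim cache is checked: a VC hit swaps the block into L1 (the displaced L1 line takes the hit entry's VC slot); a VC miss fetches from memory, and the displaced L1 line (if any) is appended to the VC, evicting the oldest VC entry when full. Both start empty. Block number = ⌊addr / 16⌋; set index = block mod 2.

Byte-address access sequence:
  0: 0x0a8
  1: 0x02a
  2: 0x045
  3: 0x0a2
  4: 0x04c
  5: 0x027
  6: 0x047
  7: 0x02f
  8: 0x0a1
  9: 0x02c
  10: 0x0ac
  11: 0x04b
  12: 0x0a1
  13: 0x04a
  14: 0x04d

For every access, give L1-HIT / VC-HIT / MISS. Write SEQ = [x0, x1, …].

SEQ = [MISS, MISS, MISS, VC-HIT, VC-HIT, VC-HIT, VC-HIT, VC-HIT, VC-HIT, VC-HIT, VC-HIT, VC-HIT, VC-HIT, VC-HIT, L1-HIT]

  [0] addr=0xa8 blk=10 s=0: MISS | VC []
  [1] addr=0x2a blk=2 s=0: MISS | VC [10]
  [2] addr=0x45 blk=4 s=0: MISS | VC [10, 2]
  [3] addr=0xa2 blk=10 s=0: VC-HIT | VC [4, 2]
  [4] addr=0x4c blk=4 s=0: VC-HIT | VC [10, 2]
  [5] addr=0x27 blk=2 s=0: VC-HIT | VC [10, 4]
  [6] addr=0x47 blk=4 s=0: VC-HIT | VC [10, 2]
  [7] addr=0x2f blk=2 s=0: VC-HIT | VC [10, 4]
  [8] addr=0xa1 blk=10 s=0: VC-HIT | VC [2, 4]
  [9] addr=0x2c blk=2 s=0: VC-HIT | VC [10, 4]
  [10] addr=0xac blk=10 s=0: VC-HIT | VC [2, 4]
  [11] addr=0x4b blk=4 s=0: VC-HIT | VC [2, 10]
  [12] addr=0xa1 blk=10 s=0: VC-HIT | VC [2, 4]
  [13] addr=0x4a blk=4 s=0: VC-HIT | VC [2, 10]
  [14] addr=0x4d blk=4 s=0: L1-HIT | VC [2, 10]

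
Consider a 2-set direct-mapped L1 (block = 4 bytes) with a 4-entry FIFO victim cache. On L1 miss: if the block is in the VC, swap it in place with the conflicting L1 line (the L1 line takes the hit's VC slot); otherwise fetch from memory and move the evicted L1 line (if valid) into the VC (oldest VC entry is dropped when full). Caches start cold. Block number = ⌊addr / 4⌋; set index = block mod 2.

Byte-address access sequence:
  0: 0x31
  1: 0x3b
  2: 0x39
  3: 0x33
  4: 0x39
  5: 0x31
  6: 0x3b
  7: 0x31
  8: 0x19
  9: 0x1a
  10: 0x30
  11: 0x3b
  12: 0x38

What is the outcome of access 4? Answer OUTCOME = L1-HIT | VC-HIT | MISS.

  [0] addr=0x31 blk=12 s=0: MISS | VC []
  [1] addr=0x3b blk=14 s=0: MISS | VC [12]
  [2] addr=0x39 blk=14 s=0: L1-HIT | VC [12]
  [3] addr=0x33 blk=12 s=0: VC-HIT | VC [14]
  [4] addr=0x39 blk=14 s=0: VC-HIT | VC [12]
  [5] addr=0x31 blk=12 s=0: VC-HIT | VC [14]
  [6] addr=0x3b blk=14 s=0: VC-HIT | VC [12]
  [7] addr=0x31 blk=12 s=0: VC-HIT | VC [14]
  [8] addr=0x19 blk=6 s=0: MISS | VC [14, 12]
  [9] addr=0x1a blk=6 s=0: L1-HIT | VC [14, 12]
  [10] addr=0x30 blk=12 s=0: VC-HIT | VC [14, 6]
  [11] addr=0x3b blk=14 s=0: VC-HIT | VC [12, 6]
  [12] addr=0x38 blk=14 s=0: L1-HIT | VC [12, 6]

OUTCOME = VC-HIT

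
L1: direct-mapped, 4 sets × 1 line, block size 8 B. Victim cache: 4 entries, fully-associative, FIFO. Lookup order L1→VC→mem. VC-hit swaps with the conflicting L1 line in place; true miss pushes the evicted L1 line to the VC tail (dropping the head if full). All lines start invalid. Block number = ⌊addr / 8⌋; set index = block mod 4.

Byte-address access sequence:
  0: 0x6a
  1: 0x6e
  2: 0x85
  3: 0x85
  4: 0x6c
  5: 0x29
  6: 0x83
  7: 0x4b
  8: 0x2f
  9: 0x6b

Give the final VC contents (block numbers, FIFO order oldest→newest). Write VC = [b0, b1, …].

VC = [5, 9]

  [0] addr=0x6a blk=13 s=1: MISS | VC []
  [1] addr=0x6e blk=13 s=1: L1-HIT | VC []
  [2] addr=0x85 blk=16 s=0: MISS | VC []
  [3] addr=0x85 blk=16 s=0: L1-HIT | VC []
  [4] addr=0x6c blk=13 s=1: L1-HIT | VC []
  [5] addr=0x29 blk=5 s=1: MISS | VC [13]
  [6] addr=0x83 blk=16 s=0: L1-HIT | VC [13]
  [7] addr=0x4b blk=9 s=1: MISS | VC [13, 5]
  [8] addr=0x2f blk=5 s=1: VC-HIT | VC [13, 9]
  [9] addr=0x6b blk=13 s=1: VC-HIT | VC [5, 9]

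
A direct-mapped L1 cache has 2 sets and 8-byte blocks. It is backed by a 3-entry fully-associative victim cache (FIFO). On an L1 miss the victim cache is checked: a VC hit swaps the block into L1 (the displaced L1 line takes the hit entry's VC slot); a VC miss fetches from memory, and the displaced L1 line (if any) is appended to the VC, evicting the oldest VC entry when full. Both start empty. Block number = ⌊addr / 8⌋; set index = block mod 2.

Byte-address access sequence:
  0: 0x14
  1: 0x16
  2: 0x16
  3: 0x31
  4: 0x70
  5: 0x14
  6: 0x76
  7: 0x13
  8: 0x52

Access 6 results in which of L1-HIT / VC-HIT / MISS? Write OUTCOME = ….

0: 0x14 (blk 2, set 0) → MISS  vc=[]
1: 0x16 (blk 2, set 0) → L1-HIT  vc=[]
2: 0x16 (blk 2, set 0) → L1-HIT  vc=[]
3: 0x31 (blk 6, set 0) → MISS  vc=[2]
4: 0x70 (blk 14, set 0) → MISS  vc=[2, 6]
5: 0x14 (blk 2, set 0) → VC-HIT  vc=[14, 6]
6: 0x76 (blk 14, set 0) → VC-HIT  vc=[2, 6]
7: 0x13 (blk 2, set 0) → VC-HIT  vc=[14, 6]
8: 0x52 (blk 10, set 0) → MISS  vc=[14, 6, 2]

OUTCOME = VC-HIT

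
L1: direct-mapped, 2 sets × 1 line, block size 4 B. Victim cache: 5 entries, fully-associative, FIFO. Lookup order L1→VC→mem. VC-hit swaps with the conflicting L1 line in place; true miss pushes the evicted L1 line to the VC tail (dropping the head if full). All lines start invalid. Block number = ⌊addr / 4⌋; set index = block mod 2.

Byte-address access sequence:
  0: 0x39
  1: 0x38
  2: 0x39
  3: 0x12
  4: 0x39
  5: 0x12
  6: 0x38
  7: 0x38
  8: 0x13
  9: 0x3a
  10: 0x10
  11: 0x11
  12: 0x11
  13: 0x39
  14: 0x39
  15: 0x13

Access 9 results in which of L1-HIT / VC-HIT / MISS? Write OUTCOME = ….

0: 0x39 (blk 14, set 0) → MISS  vc=[]
1: 0x38 (blk 14, set 0) → L1-HIT  vc=[]
2: 0x39 (blk 14, set 0) → L1-HIT  vc=[]
3: 0x12 (blk 4, set 0) → MISS  vc=[14]
4: 0x39 (blk 14, set 0) → VC-HIT  vc=[4]
5: 0x12 (blk 4, set 0) → VC-HIT  vc=[14]
6: 0x38 (blk 14, set 0) → VC-HIT  vc=[4]
7: 0x38 (blk 14, set 0) → L1-HIT  vc=[4]
8: 0x13 (blk 4, set 0) → VC-HIT  vc=[14]
9: 0x3a (blk 14, set 0) → VC-HIT  vc=[4]
10: 0x10 (blk 4, set 0) → VC-HIT  vc=[14]
11: 0x11 (blk 4, set 0) → L1-HIT  vc=[14]
12: 0x11 (blk 4, set 0) → L1-HIT  vc=[14]
13: 0x39 (blk 14, set 0) → VC-HIT  vc=[4]
14: 0x39 (blk 14, set 0) → L1-HIT  vc=[4]
15: 0x13 (blk 4, set 0) → VC-HIT  vc=[14]

OUTCOME = VC-HIT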